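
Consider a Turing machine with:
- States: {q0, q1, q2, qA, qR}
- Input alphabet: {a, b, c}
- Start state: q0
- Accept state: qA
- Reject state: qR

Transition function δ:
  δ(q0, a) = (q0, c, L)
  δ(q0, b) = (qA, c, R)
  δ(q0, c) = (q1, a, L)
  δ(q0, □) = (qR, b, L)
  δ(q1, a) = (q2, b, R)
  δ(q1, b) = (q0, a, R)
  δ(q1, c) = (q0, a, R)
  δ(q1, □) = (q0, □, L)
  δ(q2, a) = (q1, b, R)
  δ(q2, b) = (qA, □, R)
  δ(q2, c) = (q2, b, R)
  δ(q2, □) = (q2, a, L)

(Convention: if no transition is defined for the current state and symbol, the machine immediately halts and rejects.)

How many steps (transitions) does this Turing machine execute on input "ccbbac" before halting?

Execution trace:
Initial: [q0]ccbbac
Step 1: δ(q0, c) = (q1, a, L) → [q1]□acbbac
Step 2: δ(q1, □) = (q0, □, L) → [q0]□□acbbac
Step 3: δ(q0, □) = (qR, b, L) → [qR]□b□acbbac

The machine reaches the reject state qR and halts.

The machine executed 3 steps before halting.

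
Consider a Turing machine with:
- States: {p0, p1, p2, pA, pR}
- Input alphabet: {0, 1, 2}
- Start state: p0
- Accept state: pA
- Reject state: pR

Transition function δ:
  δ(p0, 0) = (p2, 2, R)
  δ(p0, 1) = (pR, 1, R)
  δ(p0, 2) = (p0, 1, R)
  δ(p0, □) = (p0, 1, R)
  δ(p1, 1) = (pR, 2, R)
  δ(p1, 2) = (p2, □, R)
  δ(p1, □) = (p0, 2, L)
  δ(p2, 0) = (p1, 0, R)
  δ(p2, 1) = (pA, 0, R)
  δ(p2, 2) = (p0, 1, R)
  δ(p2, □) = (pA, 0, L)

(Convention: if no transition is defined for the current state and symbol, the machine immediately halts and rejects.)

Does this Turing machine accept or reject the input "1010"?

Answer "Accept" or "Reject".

Execution trace:
Initial: [p0]1010
Step 1: δ(p0, 1) = (pR, 1, R) → 1[pR]010

The machine reaches the reject state pR and halts.

Answer: Reject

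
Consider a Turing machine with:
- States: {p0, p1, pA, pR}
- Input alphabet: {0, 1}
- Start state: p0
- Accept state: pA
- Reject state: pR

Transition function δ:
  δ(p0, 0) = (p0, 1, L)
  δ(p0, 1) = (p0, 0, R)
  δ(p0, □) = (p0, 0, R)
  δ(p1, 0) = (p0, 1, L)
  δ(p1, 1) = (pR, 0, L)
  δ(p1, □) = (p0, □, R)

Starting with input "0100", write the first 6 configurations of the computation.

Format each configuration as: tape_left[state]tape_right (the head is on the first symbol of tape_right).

Transitions applied:
Step 1: δ(p0, 0) = (p0, 1, L)
Step 2: δ(p0, □) = (p0, 0, R)
Step 3: δ(p0, 1) = (p0, 0, R)
Step 4: δ(p0, 1) = (p0, 0, R)
Step 5: δ(p0, 0) = (p0, 1, L)

The first 6 configurations are:
[p0]0100 ⊢ [p0]□1100 ⊢ 0[p0]1100 ⊢ 00[p0]100 ⊢ 000[p0]00 ⊢ 00[p0]010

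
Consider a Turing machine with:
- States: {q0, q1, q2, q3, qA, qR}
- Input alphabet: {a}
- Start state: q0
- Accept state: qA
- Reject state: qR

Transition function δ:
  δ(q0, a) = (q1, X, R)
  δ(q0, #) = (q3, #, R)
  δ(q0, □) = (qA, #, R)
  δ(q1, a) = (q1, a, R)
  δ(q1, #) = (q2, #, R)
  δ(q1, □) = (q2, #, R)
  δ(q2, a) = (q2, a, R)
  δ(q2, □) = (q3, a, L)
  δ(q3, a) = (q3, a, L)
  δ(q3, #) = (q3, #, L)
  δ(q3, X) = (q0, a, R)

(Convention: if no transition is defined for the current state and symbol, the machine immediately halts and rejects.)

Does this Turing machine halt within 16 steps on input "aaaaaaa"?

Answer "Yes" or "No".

Execution trace:
Initial: [q0]aaaaaaa
Step 1: δ(q0, a) = (q1, X, R) → X[q1]aaaaaa
Step 2: δ(q1, a) = (q1, a, R) → Xa[q1]aaaaa
Step 3: δ(q1, a) = (q1, a, R) → Xaa[q1]aaaa
Step 4: δ(q1, a) = (q1, a, R) → Xaaa[q1]aaa
Step 5: δ(q1, a) = (q1, a, R) → Xaaaa[q1]aa
Step 6: δ(q1, a) = (q1, a, R) → Xaaaaa[q1]a
Step 7: δ(q1, a) = (q1, a, R) → Xaaaaaa[q1]□
Step 8: δ(q1, □) = (q2, #, R) → Xaaaaaa#[q2]□
Step 9: δ(q2, □) = (q3, a, L) → Xaaaaaa[q3]#a
Step 10: δ(q3, #) = (q3, #, L) → Xaaaaa[q3]a#a
Step 11: δ(q3, a) = (q3, a, L) → Xaaaa[q3]aa#a
Step 12: δ(q3, a) = (q3, a, L) → Xaaa[q3]aaa#a
Step 13: δ(q3, a) = (q3, a, L) → Xaa[q3]aaaa#a
Step 14: δ(q3, a) = (q3, a, L) → Xa[q3]aaaaa#a
Step 15: δ(q3, a) = (q3, a, L) → X[q3]aaaaaa#a
Step 16: δ(q3, a) = (q3, a, L) → [q3]Xaaaaaa#a

The machine has not reached a halting state after 16 steps.
The machine did not halt within the 16-step bound.

Answer: No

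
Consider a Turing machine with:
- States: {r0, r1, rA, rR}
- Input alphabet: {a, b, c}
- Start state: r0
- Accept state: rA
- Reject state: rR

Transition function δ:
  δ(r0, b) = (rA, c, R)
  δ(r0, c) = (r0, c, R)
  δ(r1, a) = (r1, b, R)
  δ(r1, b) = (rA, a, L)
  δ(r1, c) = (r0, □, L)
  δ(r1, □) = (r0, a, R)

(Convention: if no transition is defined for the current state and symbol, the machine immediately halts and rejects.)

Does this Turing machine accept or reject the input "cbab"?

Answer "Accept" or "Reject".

Execution trace:
Initial: [r0]cbab
Step 1: δ(r0, c) = (r0, c, R) → c[r0]bab
Step 2: δ(r0, b) = (rA, c, R) → cc[rA]ab

The machine reaches the accept state rA and halts.

Answer: Accept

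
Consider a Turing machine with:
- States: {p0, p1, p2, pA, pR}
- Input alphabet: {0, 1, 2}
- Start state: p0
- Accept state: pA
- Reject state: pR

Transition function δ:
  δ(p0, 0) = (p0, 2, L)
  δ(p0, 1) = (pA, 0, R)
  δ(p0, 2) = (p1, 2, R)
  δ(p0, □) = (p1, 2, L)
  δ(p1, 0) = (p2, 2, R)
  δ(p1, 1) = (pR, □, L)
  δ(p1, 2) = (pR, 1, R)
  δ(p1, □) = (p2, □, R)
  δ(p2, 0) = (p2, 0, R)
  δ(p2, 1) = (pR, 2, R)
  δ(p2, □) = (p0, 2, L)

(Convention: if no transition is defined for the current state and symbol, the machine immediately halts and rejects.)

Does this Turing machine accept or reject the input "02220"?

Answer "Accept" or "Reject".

Execution trace:
Initial: [p0]02220
Step 1: δ(p0, 0) = (p0, 2, L) → [p0]□22220
Step 2: δ(p0, □) = (p1, 2, L) → [p1]□222220
Step 3: δ(p1, □) = (p2, □, R) → □[p2]222220

No transition is defined for δ(p2, 2). By convention the machine halts and rejects.

Answer: Reject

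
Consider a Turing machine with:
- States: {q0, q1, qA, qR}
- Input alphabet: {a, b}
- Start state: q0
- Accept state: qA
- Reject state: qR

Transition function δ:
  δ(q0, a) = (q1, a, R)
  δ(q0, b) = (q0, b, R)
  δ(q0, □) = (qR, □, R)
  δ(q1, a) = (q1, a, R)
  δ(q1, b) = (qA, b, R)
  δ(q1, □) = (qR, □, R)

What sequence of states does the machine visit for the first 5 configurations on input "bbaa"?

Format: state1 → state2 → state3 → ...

Execution trace:
Initial: [q0]bbaa
Step 1: δ(q0, b) = (q0, b, R) → b[q0]baa
Step 2: δ(q0, b) = (q0, b, R) → bb[q0]aa
Step 3: δ(q0, a) = (q1, a, R) → bba[q1]a
Step 4: δ(q1, a) = (q1, a, R) → bbaa[q1]□

State sequence: q0 → q0 → q0 → q1 → q1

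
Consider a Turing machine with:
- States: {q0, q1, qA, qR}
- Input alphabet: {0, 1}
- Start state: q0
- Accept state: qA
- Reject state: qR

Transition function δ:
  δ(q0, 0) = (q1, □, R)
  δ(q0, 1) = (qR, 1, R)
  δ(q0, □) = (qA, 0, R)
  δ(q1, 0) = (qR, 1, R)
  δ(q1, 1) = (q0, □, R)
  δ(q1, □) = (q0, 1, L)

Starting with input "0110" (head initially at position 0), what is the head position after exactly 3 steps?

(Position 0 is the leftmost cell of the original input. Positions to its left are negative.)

Execution trace (head position shown):
Step 0: [q0]0110  (head at position 0)
Step 1: move right → □[q1]110  (head at position 1)
Step 2: move right → □□[q0]10  (head at position 2)
Step 3: move right → □□1[qR]0  (head at position 3)

After 3 steps, the head is at position 3.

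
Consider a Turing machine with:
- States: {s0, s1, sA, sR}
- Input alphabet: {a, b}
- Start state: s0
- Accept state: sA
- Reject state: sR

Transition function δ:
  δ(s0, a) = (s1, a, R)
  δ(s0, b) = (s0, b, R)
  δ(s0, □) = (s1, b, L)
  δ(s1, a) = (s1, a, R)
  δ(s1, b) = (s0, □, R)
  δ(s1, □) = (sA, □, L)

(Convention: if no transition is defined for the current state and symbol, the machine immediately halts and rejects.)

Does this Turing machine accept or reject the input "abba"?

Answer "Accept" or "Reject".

Execution trace:
Initial: [s0]abba
Step 1: δ(s0, a) = (s1, a, R) → a[s1]bba
Step 2: δ(s1, b) = (s0, □, R) → a□[s0]ba
Step 3: δ(s0, b) = (s0, b, R) → a□b[s0]a
Step 4: δ(s0, a) = (s1, a, R) → a□ba[s1]□
Step 5: δ(s1, □) = (sA, □, L) → a□b[sA]a□

The machine reaches the accept state sA and halts.

Answer: Accept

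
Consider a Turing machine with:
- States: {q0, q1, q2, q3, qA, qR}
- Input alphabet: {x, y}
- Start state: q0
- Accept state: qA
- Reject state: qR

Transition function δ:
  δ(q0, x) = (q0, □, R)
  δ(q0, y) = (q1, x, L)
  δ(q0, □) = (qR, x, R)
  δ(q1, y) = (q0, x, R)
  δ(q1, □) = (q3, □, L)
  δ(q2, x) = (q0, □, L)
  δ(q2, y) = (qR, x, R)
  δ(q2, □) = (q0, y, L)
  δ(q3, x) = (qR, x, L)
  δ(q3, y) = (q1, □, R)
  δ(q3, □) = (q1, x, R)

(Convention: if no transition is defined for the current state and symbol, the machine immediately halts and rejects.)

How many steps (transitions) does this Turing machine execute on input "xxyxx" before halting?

Execution trace:
Initial: [q0]xxyxx
Step 1: δ(q0, x) = (q0, □, R) → □[q0]xyxx
Step 2: δ(q0, x) = (q0, □, R) → □□[q0]yxx
Step 3: δ(q0, y) = (q1, x, L) → □[q1]□xxx
Step 4: δ(q1, □) = (q3, □, L) → [q3]□□xxx
Step 5: δ(q3, □) = (q1, x, R) → x[q1]□xxx
Step 6: δ(q1, □) = (q3, □, L) → [q3]x□xxx
Step 7: δ(q3, x) = (qR, x, L) → [qR]□x□xxx

The machine reaches the reject state qR and halts.

The machine executed 7 steps before halting.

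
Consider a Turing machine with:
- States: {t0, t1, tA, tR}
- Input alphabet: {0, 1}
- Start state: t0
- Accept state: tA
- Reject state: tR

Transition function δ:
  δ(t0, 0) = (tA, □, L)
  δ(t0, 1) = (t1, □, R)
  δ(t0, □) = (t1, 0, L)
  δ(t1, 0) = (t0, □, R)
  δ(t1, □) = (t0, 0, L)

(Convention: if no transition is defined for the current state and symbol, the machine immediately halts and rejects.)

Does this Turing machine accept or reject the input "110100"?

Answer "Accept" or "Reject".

Execution trace:
Initial: [t0]110100
Step 1: δ(t0, 1) = (t1, □, R) → □[t1]10100

No transition is defined for δ(t1, 1). By convention the machine halts and rejects.

Answer: Reject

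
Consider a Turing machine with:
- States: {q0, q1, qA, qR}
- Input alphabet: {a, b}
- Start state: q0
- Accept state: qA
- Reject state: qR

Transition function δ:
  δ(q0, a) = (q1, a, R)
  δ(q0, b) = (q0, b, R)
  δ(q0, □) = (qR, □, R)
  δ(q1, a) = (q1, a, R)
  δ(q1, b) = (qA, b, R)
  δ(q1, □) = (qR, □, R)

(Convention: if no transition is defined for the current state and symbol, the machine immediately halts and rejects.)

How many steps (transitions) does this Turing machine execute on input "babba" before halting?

Execution trace:
Initial: [q0]babba
Step 1: δ(q0, b) = (q0, b, R) → b[q0]abba
Step 2: δ(q0, a) = (q1, a, R) → ba[q1]bba
Step 3: δ(q1, b) = (qA, b, R) → bab[qA]ba

The machine reaches the accept state qA and halts.

The machine executed 3 steps before halting.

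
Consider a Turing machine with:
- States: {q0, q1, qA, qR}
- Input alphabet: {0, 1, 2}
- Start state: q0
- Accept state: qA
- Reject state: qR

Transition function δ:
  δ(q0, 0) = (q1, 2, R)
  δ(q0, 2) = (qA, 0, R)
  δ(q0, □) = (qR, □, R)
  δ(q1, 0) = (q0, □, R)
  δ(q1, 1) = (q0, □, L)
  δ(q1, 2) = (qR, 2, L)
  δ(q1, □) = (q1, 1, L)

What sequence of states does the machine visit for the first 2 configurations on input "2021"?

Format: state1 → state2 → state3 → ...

Execution trace:
Initial: [q0]2021
Step 1: δ(q0, 2) = (qA, 0, R) → 0[qA]021

The machine reaches the accept state qA and halts.

State sequence: q0 → qA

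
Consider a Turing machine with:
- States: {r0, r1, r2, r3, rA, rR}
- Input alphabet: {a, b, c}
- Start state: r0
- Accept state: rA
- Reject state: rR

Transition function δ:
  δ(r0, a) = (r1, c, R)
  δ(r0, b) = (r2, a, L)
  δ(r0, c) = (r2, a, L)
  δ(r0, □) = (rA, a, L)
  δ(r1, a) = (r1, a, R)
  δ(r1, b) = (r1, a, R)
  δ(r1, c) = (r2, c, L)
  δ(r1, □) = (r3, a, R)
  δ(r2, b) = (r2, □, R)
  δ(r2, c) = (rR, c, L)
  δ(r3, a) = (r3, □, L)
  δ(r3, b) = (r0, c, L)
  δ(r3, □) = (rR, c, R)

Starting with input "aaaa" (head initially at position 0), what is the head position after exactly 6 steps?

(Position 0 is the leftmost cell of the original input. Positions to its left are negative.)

Execution trace (head position shown):
Step 0: [r0]aaaa  (head at position 0)
Step 1: move right → c[r1]aaa  (head at position 1)
Step 2: move right → ca[r1]aa  (head at position 2)
Step 3: move right → caa[r1]a  (head at position 3)
Step 4: move right → caaa[r1]□  (head at position 4)
Step 5: move right → caaaa[r3]□  (head at position 5)
Step 6: move right → caaaac[rR]□  (head at position 6)

After 6 steps, the head is at position 6.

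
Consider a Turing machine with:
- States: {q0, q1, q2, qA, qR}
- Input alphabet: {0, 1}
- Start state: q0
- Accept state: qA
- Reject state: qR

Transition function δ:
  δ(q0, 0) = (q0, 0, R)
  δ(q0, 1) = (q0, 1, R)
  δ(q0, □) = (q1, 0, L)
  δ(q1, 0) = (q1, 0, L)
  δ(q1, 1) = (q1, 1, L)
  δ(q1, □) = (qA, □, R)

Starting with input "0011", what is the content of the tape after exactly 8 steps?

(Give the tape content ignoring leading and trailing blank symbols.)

Execution trace:
Initial: [q0]0011
Step 1: δ(q0, 0) = (q0, 0, R) → 0[q0]011
Step 2: δ(q0, 0) = (q0, 0, R) → 00[q0]11
Step 3: δ(q0, 1) = (q0, 1, R) → 001[q0]1
Step 4: δ(q0, 1) = (q0, 1, R) → 0011[q0]□
Step 5: δ(q0, □) = (q1, 0, L) → 001[q1]10
Step 6: δ(q1, 1) = (q1, 1, L) → 00[q1]110
Step 7: δ(q1, 1) = (q1, 1, L) → 0[q1]0110
Step 8: δ(q1, 0) = (q1, 0, L) → [q1]00110

After 8 steps, the tape (ignoring leading/trailing blanks) is: 00110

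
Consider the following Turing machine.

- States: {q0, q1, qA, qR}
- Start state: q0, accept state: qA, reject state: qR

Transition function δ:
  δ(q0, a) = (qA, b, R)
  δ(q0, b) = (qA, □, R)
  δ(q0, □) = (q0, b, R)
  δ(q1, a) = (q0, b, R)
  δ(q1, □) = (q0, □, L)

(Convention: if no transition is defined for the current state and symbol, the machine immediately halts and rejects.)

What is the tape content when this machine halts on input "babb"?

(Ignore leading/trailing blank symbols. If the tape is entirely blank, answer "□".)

Execution trace:
Initial: [q0]babb
Step 1: δ(q0, b) = (qA, □, R) → □[qA]abb

The machine reaches the accept state qA and halts.

Final tape (ignoring leading/trailing blanks): abb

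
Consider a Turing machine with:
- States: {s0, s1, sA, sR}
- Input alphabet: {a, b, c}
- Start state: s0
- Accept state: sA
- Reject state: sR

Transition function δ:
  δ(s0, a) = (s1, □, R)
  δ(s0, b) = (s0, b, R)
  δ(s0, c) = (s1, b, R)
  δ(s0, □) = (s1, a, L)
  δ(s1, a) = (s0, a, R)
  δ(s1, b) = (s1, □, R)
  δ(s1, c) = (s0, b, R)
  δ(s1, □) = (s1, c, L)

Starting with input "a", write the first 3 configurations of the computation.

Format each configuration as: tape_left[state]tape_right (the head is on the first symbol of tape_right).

Transitions applied:
Step 1: δ(s0, a) = (s1, □, R)
Step 2: δ(s1, □) = (s1, c, L)

The first 3 configurations are:
[s0]a ⊢ □[s1]□ ⊢ [s1]□c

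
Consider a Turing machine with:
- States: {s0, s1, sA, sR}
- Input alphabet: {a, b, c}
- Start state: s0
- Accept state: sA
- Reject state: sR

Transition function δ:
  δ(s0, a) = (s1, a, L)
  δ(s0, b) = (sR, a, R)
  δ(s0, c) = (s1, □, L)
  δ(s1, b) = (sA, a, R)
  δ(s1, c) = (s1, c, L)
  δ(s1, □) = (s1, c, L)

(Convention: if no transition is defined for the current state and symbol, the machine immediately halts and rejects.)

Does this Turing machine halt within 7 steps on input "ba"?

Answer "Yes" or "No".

Execution trace:
Initial: [s0]ba
Step 1: δ(s0, b) = (sR, a, R) → a[sR]a

The machine reaches the reject state sR and halts.
The machine halted after 1 step (within the 7-step bound).

Answer: Yes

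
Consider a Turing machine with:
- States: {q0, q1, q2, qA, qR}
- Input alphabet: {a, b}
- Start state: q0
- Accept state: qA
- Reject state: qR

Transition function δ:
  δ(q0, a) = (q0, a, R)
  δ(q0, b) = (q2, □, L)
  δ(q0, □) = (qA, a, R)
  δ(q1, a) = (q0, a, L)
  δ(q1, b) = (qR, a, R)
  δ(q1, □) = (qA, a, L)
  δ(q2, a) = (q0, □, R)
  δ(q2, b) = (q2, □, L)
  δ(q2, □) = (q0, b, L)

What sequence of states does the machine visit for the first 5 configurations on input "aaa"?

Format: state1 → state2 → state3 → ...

Execution trace:
Initial: [q0]aaa
Step 1: δ(q0, a) = (q0, a, R) → a[q0]aa
Step 2: δ(q0, a) = (q0, a, R) → aa[q0]a
Step 3: δ(q0, a) = (q0, a, R) → aaa[q0]□
Step 4: δ(q0, □) = (qA, a, R) → aaaa[qA]□

The machine reaches the accept state qA and halts.

State sequence: q0 → q0 → q0 → q0 → qA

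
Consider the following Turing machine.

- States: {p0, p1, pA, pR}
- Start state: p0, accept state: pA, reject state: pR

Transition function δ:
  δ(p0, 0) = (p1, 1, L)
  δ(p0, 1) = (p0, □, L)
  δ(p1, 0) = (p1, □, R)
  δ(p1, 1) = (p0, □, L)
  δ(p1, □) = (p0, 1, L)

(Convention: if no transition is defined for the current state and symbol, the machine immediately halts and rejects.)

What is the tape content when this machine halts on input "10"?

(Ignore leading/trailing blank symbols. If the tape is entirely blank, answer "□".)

Execution trace:
Initial: [p0]10
Step 1: δ(p0, 1) = (p0, □, L) → [p0]□□0

No transition is defined for δ(p0, □). By convention the machine halts and rejects.

Final tape (ignoring leading/trailing blanks): 0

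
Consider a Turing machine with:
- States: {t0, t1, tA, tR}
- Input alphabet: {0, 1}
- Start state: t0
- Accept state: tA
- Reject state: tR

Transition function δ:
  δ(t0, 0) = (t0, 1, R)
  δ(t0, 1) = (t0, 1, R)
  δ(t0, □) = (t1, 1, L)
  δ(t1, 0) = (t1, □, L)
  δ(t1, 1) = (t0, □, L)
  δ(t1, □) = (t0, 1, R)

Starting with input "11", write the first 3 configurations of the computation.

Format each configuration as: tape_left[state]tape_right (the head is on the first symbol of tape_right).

Transitions applied:
Step 1: δ(t0, 1) = (t0, 1, R)
Step 2: δ(t0, 1) = (t0, 1, R)

The first 3 configurations are:
[t0]11 ⊢ 1[t0]1 ⊢ 11[t0]□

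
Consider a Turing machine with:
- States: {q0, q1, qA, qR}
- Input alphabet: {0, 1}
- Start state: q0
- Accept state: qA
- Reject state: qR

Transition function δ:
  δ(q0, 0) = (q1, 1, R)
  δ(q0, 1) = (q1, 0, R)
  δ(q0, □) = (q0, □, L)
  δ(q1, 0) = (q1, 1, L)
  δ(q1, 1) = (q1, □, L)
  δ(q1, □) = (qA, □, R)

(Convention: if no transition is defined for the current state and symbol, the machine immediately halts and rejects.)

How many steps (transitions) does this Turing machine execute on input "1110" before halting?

Execution trace:
Initial: [q0]1110
Step 1: δ(q0, 1) = (q1, 0, R) → 0[q1]110
Step 2: δ(q1, 1) = (q1, □, L) → [q1]0□10
Step 3: δ(q1, 0) = (q1, 1, L) → [q1]□1□10
Step 4: δ(q1, □) = (qA, □, R) → □[qA]1□10

The machine reaches the accept state qA and halts.

The machine executed 4 steps before halting.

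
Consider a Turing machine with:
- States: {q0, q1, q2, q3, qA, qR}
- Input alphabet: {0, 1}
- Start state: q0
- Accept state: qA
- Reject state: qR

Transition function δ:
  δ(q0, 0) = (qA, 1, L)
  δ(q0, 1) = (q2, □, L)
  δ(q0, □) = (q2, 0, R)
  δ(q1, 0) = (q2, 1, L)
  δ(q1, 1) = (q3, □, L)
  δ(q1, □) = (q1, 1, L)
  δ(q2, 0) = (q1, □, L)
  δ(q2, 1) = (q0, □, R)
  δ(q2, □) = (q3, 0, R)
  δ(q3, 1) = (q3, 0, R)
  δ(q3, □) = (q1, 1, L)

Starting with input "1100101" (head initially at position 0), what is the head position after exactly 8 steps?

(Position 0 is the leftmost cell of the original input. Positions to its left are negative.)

Execution trace (head position shown):
Step 0: [q0]1100101  (head at position 0)
Step 1: move left → [q2]□□100101  (head at position -1)
Step 2: move right → 0[q3]□100101  (head at position 0)
Step 3: move left → [q1]01100101  (head at position -1)
Step 4: move left → [q2]□11100101  (head at position -2)
Step 5: move right → 0[q3]11100101  (head at position -1)
Step 6: move right → 00[q3]1100101  (head at position 0)
Step 7: move right → 000[q3]100101  (head at position 1)
Step 8: move right → 0000[q3]00101  (head at position 2)

After 8 steps, the head is at position 2.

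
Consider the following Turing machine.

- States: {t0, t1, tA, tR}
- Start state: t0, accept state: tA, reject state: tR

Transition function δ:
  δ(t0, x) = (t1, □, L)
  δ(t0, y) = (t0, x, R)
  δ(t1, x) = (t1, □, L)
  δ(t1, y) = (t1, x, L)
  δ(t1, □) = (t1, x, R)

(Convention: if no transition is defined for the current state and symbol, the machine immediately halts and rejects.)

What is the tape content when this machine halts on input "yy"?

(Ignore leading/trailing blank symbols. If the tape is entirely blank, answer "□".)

Execution trace:
Initial: [t0]yy
Step 1: δ(t0, y) = (t0, x, R) → x[t0]y
Step 2: δ(t0, y) = (t0, x, R) → xx[t0]□

No transition is defined for δ(t0, □). By convention the machine halts and rejects.

Final tape (ignoring leading/trailing blanks): xx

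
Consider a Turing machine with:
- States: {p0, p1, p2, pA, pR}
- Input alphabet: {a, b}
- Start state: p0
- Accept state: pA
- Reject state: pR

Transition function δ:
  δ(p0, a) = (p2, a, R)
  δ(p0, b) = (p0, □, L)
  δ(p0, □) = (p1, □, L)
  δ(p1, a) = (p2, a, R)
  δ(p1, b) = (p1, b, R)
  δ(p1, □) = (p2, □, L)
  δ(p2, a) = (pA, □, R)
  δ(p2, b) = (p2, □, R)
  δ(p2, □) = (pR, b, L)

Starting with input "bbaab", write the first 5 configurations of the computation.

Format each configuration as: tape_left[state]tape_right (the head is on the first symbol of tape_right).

Transitions applied:
Step 1: δ(p0, b) = (p0, □, L)
Step 2: δ(p0, □) = (p1, □, L)
Step 3: δ(p1, □) = (p2, □, L)
Step 4: δ(p2, □) = (pR, b, L)

The first 5 configurations are:
[p0]bbaab ⊢ [p0]□□baab ⊢ [p1]□□□baab ⊢ [p2]□□□□baab ⊢ [pR]□b□□□baab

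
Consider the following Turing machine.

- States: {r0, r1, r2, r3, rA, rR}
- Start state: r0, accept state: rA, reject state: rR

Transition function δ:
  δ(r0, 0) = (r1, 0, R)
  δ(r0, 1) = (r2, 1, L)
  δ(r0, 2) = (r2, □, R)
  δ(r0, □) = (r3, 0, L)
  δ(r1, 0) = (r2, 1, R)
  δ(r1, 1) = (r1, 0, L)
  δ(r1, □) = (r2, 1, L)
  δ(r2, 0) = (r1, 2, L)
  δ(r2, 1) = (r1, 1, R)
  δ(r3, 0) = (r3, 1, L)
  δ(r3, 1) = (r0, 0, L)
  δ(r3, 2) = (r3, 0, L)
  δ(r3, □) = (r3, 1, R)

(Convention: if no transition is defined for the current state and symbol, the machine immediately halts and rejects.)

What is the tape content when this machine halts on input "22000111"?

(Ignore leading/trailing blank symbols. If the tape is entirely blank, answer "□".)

Execution trace:
Initial: [r0]22000111
Step 1: δ(r0, 2) = (r2, □, R) → □[r2]2000111

No transition is defined for δ(r2, 2). By convention the machine halts and rejects.

Final tape (ignoring leading/trailing blanks): 2000111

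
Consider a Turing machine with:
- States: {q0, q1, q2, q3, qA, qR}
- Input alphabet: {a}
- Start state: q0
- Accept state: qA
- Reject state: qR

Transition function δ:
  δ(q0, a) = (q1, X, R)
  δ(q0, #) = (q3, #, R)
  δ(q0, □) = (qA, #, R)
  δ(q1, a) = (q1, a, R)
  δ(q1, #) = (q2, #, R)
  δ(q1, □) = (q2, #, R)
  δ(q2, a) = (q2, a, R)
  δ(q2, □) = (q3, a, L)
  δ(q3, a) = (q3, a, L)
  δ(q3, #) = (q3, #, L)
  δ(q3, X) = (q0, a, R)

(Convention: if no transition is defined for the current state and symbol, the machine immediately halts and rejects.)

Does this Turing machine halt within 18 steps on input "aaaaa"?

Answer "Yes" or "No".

Execution trace:
Initial: [q0]aaaaa
Step 1: δ(q0, a) = (q1, X, R) → X[q1]aaaa
Step 2: δ(q1, a) = (q1, a, R) → Xa[q1]aaa
Step 3: δ(q1, a) = (q1, a, R) → Xaa[q1]aa
Step 4: δ(q1, a) = (q1, a, R) → Xaaa[q1]a
Step 5: δ(q1, a) = (q1, a, R) → Xaaaa[q1]□
Step 6: δ(q1, □) = (q2, #, R) → Xaaaa#[q2]□
Step 7: δ(q2, □) = (q3, a, L) → Xaaaa[q3]#a
Step 8: δ(q3, #) = (q3, #, L) → Xaaa[q3]a#a
Step 9: δ(q3, a) = (q3, a, L) → Xaa[q3]aa#a
Step 10: δ(q3, a) = (q3, a, L) → Xa[q3]aaa#a
Step 11: δ(q3, a) = (q3, a, L) → X[q3]aaaa#a
Step 12: δ(q3, a) = (q3, a, L) → [q3]Xaaaa#a
Step 13: δ(q3, X) = (q0, a, R) → a[q0]aaaa#a
Step 14: δ(q0, a) = (q1, X, R) → aX[q1]aaa#a
Step 15: δ(q1, a) = (q1, a, R) → aXa[q1]aa#a
Step 16: δ(q1, a) = (q1, a, R) → aXaa[q1]a#a
Step 17: δ(q1, a) = (q1, a, R) → aXaaa[q1]#a
Step 18: δ(q1, #) = (q2, #, R) → aXaaa#[q2]a

The machine has not reached a halting state after 18 steps.
The machine did not halt within the 18-step bound.

Answer: No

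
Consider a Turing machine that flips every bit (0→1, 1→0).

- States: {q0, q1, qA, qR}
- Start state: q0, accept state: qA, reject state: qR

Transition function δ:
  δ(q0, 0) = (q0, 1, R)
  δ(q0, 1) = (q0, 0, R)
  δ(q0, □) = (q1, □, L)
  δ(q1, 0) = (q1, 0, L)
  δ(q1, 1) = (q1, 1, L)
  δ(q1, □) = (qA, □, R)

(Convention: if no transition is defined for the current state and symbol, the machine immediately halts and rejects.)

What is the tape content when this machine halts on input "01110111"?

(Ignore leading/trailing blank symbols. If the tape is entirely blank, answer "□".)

Execution trace:
Initial: [q0]01110111
Step 1: δ(q0, 0) = (q0, 1, R) → 1[q0]1110111
Step 2: δ(q0, 1) = (q0, 0, R) → 10[q0]110111
Step 3: δ(q0, 1) = (q0, 0, R) → 100[q0]10111
Step 4: δ(q0, 1) = (q0, 0, R) → 1000[q0]0111
Step 5: δ(q0, 0) = (q0, 1, R) → 10001[q0]111
Step 6: δ(q0, 1) = (q0, 0, R) → 100010[q0]11
Step 7: δ(q0, 1) = (q0, 0, R) → 1000100[q0]1
Step 8: δ(q0, 1) = (q0, 0, R) → 10001000[q0]□
Step 9: δ(q0, □) = (q1, □, L) → 1000100[q1]0□
Step 10: δ(q1, 0) = (q1, 0, L) → 100010[q1]00□
Step 11: δ(q1, 0) = (q1, 0, L) → 10001[q1]000□
Step 12: δ(q1, 0) = (q1, 0, L) → 1000[q1]1000□
Step 13: δ(q1, 1) = (q1, 1, L) → 100[q1]01000□
Step 14: δ(q1, 0) = (q1, 0, L) → 10[q1]001000□
Step 15: δ(q1, 0) = (q1, 0, L) → 1[q1]0001000□
Step 16: δ(q1, 0) = (q1, 0, L) → [q1]10001000□
Step 17: δ(q1, 1) = (q1, 1, L) → [q1]□10001000□
Step 18: δ(q1, □) = (qA, □, R) → □[qA]10001000□

The machine reaches the accept state qA and halts.

Final tape (ignoring leading/trailing blanks): 10001000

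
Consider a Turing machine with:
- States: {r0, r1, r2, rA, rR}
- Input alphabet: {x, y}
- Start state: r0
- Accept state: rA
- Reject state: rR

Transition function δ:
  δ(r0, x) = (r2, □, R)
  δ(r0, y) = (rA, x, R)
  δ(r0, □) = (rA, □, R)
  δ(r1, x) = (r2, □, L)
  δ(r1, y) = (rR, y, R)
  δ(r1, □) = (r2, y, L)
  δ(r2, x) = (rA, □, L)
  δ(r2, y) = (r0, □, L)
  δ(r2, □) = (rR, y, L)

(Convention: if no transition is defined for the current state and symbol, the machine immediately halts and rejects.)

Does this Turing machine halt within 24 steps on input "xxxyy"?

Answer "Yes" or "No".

Execution trace:
Initial: [r0]xxxyy
Step 1: δ(r0, x) = (r2, □, R) → □[r2]xxyy
Step 2: δ(r2, x) = (rA, □, L) → [rA]□□xyy

The machine reaches the accept state rA and halts.
The machine halted after 2 steps (within the 24-step bound).

Answer: Yes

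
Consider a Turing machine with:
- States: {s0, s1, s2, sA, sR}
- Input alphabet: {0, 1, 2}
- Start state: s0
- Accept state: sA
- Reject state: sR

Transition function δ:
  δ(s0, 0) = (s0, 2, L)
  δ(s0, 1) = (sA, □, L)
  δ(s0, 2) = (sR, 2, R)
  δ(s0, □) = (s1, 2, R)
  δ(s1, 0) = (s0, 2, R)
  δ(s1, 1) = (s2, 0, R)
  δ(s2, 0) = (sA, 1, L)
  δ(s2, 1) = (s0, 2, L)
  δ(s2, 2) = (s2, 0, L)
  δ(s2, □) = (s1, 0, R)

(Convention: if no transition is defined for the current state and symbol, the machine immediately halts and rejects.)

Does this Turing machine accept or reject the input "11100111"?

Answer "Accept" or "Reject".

Execution trace:
Initial: [s0]11100111
Step 1: δ(s0, 1) = (sA, □, L) → [sA]□□1100111

The machine reaches the accept state sA and halts.

Answer: Accept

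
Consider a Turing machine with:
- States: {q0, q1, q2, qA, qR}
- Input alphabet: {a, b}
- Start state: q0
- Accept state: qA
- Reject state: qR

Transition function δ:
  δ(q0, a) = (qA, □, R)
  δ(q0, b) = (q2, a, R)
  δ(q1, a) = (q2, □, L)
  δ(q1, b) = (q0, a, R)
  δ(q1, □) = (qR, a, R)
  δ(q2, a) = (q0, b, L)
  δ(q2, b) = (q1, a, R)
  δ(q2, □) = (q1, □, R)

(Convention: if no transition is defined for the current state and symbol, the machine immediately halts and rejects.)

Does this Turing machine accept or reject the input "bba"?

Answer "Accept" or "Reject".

Execution trace:
Initial: [q0]bba
Step 1: δ(q0, b) = (q2, a, R) → a[q2]ba
Step 2: δ(q2, b) = (q1, a, R) → aa[q1]a
Step 3: δ(q1, a) = (q2, □, L) → a[q2]a□
Step 4: δ(q2, a) = (q0, b, L) → [q0]ab□
Step 5: δ(q0, a) = (qA, □, R) → □[qA]b□

The machine reaches the accept state qA and halts.

Answer: Accept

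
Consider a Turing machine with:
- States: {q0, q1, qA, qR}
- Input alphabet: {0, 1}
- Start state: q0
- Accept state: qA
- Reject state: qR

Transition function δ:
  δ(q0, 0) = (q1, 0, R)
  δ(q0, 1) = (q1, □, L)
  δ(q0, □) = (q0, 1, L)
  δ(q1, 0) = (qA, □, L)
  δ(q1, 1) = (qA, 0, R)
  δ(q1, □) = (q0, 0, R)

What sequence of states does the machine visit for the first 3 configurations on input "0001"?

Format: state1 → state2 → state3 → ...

Execution trace:
Initial: [q0]0001
Step 1: δ(q0, 0) = (q1, 0, R) → 0[q1]001
Step 2: δ(q1, 0) = (qA, □, L) → [qA]0□01

The machine reaches the accept state qA and halts.

State sequence: q0 → q1 → qA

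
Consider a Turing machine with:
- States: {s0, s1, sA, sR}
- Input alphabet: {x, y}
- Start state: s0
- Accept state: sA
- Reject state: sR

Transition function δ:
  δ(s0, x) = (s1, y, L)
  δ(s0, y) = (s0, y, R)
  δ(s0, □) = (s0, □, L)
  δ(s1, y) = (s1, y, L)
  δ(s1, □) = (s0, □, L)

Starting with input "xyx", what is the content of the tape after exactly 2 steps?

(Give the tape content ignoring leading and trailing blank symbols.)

Execution trace:
Initial: [s0]xyx
Step 1: δ(s0, x) = (s1, y, L) → [s1]□yyx
Step 2: δ(s1, □) = (s0, □, L) → [s0]□□yyx

After 2 steps, the tape (ignoring leading/trailing blanks) is: yyx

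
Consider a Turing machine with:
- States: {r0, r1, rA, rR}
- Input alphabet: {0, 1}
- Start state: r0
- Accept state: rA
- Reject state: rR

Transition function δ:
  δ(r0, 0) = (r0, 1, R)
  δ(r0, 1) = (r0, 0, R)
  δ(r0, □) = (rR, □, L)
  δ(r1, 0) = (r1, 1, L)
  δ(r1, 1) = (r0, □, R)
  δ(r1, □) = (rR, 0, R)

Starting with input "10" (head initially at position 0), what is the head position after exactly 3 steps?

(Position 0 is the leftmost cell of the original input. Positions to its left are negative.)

Execution trace (head position shown):
Step 0: [r0]10  (head at position 0)
Step 1: move right → 0[r0]0  (head at position 1)
Step 2: move right → 01[r0]□  (head at position 2)
Step 3: move left → 0[rR]1□  (head at position 1)

After 3 steps, the head is at position 1.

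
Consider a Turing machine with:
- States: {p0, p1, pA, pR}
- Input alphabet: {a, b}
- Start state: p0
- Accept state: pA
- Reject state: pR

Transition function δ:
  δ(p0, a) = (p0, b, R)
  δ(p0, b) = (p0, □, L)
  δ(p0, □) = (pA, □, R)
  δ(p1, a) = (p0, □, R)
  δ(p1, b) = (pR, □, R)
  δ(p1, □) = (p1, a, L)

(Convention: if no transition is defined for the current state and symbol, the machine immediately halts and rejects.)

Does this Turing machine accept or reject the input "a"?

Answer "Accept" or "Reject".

Execution trace:
Initial: [p0]a
Step 1: δ(p0, a) = (p0, b, R) → b[p0]□
Step 2: δ(p0, □) = (pA, □, R) → b□[pA]□

The machine reaches the accept state pA and halts.

Answer: Accept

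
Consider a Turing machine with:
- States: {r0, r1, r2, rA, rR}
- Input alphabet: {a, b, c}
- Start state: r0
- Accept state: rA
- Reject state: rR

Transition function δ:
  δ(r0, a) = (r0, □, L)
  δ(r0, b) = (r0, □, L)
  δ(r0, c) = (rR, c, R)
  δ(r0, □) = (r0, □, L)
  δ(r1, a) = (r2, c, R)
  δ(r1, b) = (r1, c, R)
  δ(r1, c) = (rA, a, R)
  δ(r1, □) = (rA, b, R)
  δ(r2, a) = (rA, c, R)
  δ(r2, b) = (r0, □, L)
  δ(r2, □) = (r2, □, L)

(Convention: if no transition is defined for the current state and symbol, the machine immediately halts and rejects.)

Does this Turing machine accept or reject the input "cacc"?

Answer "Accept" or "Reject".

Execution trace:
Initial: [r0]cacc
Step 1: δ(r0, c) = (rR, c, R) → c[rR]acc

The machine reaches the reject state rR and halts.

Answer: Reject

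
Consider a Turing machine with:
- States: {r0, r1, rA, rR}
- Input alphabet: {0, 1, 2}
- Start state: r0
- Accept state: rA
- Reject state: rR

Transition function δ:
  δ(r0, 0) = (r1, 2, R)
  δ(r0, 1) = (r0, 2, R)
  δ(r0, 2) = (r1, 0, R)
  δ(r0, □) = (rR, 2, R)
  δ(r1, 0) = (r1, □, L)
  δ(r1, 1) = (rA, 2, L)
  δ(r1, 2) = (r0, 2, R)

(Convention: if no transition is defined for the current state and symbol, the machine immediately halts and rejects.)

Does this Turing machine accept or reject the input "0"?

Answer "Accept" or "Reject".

Execution trace:
Initial: [r0]0
Step 1: δ(r0, 0) = (r1, 2, R) → 2[r1]□

No transition is defined for δ(r1, □). By convention the machine halts and rejects.

Answer: Reject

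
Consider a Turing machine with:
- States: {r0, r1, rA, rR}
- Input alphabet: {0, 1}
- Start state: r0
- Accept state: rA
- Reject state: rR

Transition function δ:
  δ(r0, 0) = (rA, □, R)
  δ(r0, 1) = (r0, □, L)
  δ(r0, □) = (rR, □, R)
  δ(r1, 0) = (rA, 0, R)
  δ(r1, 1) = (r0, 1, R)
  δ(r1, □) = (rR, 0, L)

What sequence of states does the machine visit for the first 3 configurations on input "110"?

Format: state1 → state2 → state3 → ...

Execution trace:
Initial: [r0]110
Step 1: δ(r0, 1) = (r0, □, L) → [r0]□□10
Step 2: δ(r0, □) = (rR, □, R) → □[rR]□10

The machine reaches the reject state rR and halts.

State sequence: r0 → r0 → rR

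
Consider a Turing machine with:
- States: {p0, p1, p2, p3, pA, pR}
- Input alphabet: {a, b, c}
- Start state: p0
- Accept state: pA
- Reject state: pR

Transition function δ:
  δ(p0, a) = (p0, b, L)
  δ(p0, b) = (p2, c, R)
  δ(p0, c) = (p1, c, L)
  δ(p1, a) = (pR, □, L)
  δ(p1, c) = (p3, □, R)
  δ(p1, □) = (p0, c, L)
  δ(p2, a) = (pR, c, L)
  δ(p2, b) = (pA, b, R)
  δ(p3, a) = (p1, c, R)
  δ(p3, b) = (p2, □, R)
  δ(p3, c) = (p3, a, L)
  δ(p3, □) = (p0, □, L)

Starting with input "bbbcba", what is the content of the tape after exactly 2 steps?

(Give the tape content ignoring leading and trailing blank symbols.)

Execution trace:
Initial: [p0]bbbcba
Step 1: δ(p0, b) = (p2, c, R) → c[p2]bbcba
Step 2: δ(p2, b) = (pA, b, R) → cb[pA]bcba

The machine reaches the accept state pA and halts.

After 2 steps, the tape (ignoring leading/trailing blanks) is: cbbcba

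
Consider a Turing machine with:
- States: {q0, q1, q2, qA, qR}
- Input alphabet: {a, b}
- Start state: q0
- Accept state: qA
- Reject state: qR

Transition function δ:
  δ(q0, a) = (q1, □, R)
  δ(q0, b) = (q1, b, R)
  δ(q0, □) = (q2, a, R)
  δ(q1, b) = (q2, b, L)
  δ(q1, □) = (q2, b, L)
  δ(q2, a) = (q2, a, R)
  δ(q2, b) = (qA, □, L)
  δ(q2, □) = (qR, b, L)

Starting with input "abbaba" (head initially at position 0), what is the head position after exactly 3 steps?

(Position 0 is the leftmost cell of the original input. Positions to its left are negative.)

Execution trace (head position shown):
Step 0: [q0]abbaba  (head at position 0)
Step 1: move right → □[q1]bbaba  (head at position 1)
Step 2: move left → [q2]□bbaba  (head at position 0)
Step 3: move left → [qR]□bbbaba  (head at position -1)

After 3 steps, the head is at position -1.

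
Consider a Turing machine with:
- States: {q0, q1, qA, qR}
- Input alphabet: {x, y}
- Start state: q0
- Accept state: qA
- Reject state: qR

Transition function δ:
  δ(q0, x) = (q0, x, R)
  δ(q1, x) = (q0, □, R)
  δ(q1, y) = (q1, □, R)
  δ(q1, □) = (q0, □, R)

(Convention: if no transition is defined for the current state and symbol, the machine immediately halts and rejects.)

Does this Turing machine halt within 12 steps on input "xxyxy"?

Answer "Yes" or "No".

Execution trace:
Initial: [q0]xxyxy
Step 1: δ(q0, x) = (q0, x, R) → x[q0]xyxy
Step 2: δ(q0, x) = (q0, x, R) → xx[q0]yxy

No transition is defined for δ(q0, y). By convention the machine halts and rejects.
The machine halted after 2 steps (within the 12-step bound).

Answer: Yes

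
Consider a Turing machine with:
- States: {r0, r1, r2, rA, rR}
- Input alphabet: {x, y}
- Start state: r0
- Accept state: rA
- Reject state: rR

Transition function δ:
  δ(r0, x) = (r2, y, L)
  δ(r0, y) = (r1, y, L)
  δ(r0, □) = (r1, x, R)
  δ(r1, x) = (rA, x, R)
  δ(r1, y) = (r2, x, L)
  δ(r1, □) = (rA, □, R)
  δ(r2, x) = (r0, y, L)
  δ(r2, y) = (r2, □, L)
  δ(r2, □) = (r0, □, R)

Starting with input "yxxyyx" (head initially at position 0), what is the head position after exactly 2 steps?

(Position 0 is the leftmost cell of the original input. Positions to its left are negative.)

Execution trace (head position shown):
Step 0: [r0]yxxyyx  (head at position 0)
Step 1: move left → [r1]□yxxyyx  (head at position -1)
Step 2: move right → □[rA]yxxyyx  (head at position 0)

After 2 steps, the head is at position 0.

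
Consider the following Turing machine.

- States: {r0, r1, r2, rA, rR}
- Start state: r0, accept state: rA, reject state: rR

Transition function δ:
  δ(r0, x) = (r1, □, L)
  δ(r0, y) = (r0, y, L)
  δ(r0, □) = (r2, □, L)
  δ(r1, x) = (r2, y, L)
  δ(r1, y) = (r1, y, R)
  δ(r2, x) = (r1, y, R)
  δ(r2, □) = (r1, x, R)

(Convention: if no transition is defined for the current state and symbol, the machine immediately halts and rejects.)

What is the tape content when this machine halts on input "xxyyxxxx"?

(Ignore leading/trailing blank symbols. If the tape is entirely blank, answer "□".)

Execution trace:
Initial: [r0]xxyyxxxx
Step 1: δ(r0, x) = (r1, □, L) → [r1]□□xyyxxxx

No transition is defined for δ(r1, □). By convention the machine halts and rejects.

Final tape (ignoring leading/trailing blanks): xyyxxxx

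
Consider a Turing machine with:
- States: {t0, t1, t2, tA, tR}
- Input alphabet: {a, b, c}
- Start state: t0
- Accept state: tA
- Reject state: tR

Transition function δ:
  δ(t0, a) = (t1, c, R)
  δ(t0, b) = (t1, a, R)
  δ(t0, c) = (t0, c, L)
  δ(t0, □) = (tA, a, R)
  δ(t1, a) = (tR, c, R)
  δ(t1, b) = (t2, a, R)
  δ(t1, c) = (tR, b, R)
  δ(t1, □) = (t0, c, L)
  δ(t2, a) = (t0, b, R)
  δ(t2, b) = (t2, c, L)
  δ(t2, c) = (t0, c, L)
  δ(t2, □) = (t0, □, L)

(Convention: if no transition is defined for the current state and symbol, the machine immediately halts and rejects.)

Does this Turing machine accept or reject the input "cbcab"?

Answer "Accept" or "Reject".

Execution trace:
Initial: [t0]cbcab
Step 1: δ(t0, c) = (t0, c, L) → [t0]□cbcab
Step 2: δ(t0, □) = (tA, a, R) → a[tA]cbcab

The machine reaches the accept state tA and halts.

Answer: Accept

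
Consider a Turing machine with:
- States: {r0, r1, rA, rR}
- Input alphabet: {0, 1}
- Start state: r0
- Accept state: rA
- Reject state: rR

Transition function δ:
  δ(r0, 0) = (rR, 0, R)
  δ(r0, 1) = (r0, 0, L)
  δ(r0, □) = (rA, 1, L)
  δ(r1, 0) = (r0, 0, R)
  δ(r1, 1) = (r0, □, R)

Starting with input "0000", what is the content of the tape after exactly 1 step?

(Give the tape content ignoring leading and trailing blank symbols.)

Execution trace:
Initial: [r0]0000
Step 1: δ(r0, 0) = (rR, 0, R) → 0[rR]000

The machine reaches the reject state rR and halts.

After 1 step, the tape (ignoring leading/trailing blanks) is: 0000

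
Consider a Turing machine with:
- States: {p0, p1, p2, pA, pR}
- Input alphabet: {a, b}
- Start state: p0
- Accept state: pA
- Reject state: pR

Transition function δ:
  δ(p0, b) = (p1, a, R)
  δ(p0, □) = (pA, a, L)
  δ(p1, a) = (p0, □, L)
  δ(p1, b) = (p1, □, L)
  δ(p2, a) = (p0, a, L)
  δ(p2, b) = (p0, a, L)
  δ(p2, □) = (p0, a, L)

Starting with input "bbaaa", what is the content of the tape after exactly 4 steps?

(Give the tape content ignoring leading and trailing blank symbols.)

Execution trace:
Initial: [p0]bbaaa
Step 1: δ(p0, b) = (p1, a, R) → a[p1]baaa
Step 2: δ(p1, b) = (p1, □, L) → [p1]a□aaa
Step 3: δ(p1, a) = (p0, □, L) → [p0]□□□aaa
Step 4: δ(p0, □) = (pA, a, L) → [pA]□a□□aaa

The machine reaches the accept state pA and halts.

After 4 steps, the tape (ignoring leading/trailing blanks) is: a□□aaa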